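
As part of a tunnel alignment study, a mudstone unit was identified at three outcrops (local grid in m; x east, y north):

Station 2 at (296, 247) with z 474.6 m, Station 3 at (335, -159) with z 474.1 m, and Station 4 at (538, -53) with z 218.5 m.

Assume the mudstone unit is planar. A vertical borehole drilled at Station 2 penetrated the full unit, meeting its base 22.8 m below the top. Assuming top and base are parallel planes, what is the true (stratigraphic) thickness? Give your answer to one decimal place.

Let the plane be z = a·x + b·y + c.
Station 3−Station 2: 39a − 406b = −0.5;  Station 4−Station 2: 242a − 300b = −256.1.
Solving gives a = −1.19959, b = −0.11400.
|∇z| = √(a²+b²) = 1.20499, so dip δ = arctan(1.20499) = 50.31°.
True thickness = vertical thickness × cos δ = 22.8 × cos 50.31° = 14.6 m.

14.6 m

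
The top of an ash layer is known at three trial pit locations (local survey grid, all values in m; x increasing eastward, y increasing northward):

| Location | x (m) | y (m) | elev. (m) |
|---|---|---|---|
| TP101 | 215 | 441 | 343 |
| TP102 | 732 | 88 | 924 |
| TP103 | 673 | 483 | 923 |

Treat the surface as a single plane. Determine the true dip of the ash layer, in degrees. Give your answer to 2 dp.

Two edge vectors: TP101→TP102 = (517, -353, 581), TP101→TP103 = (458, 42, 580).
Normal n = (TP101→TP102) × (TP101→TP103) = (-229142, -33762, 183388).
So ∂z/∂x = −n_x/n_z = 1.24949 and ∂z/∂y = −n_y/n_z = 0.18410.
Gradient magnitude |∇z| = √(a² + b²) = √(1.56123 + 0.03389) = 1.26298.
True dip = arctan(1.26298) = 51.63°, dipping toward W (azimuth ≈ 262°).

51.63°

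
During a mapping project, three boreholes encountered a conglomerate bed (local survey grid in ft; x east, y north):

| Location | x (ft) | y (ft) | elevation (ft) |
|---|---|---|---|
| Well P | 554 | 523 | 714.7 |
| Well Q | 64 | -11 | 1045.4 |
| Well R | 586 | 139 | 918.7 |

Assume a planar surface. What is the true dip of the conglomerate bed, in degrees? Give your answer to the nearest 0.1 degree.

28.6°

Let the plane be z = a·x + b·y + c.
Well Q−Well P: −490a − 534b = 330.7;  Well R−Well P: 32a − 384b = 204.
Solving gives a = −0.08796, b = −0.53858.
Gradient magnitude |∇z| = √(a² + b²) = √(0.00774 + 0.29007) = 0.54571.
True dip = arctan(0.54571) = 28.6°, dipping toward N (azimuth ≈ 009°).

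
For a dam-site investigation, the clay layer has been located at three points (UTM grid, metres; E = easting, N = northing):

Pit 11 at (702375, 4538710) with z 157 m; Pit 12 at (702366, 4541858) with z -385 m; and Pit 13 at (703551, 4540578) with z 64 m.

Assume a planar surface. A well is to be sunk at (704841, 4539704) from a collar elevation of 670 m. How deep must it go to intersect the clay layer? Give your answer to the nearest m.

206 m

Let the plane be z = a·E + b·N + c.
Pit 12−Pit 11: −9a + 3148b = −542;  Pit 13−Pit 11: 1176a + 1868b = −93.
Solving gives a = 0.19352490, b = −0.17161953.
Then c = 157 − a·702375 − b·4538710 = 643161.22.
At (704841, 4539704): z_contact = 136404.3 − 779101.9 + 643161.22 = 463.6 m.
Depth below ground = 670 − 463.6 = 206 m.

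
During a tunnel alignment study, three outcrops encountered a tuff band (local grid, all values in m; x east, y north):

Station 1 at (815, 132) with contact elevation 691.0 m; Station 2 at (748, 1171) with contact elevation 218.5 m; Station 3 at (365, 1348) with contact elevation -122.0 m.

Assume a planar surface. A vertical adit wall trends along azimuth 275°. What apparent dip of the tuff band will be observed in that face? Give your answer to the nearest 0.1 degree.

Two edge vectors: Station 1→Station 2 = (-67, 1039, -472.5), Station 1→Station 3 = (-450, 1216, -813).
Normal n = (Station 1→Station 2) × (Station 1→Station 3) = (-270147, 158154, 386078).
So ∂z/∂x = −n_x/n_z = 0.69972 and ∂z/∂y = −n_y/n_z = −0.40964.
Unit vector along 275° is (sin 275°, cos 275°) = (-0.9962, 0.0872).
Slope in that direction = a·(-0.9962) + b·(0.0872) = −0.73276.
Apparent dip = arctan|0.73276| = 36.2° (true dip is 39.0°, so apparent ≤ true as expected).

36.2°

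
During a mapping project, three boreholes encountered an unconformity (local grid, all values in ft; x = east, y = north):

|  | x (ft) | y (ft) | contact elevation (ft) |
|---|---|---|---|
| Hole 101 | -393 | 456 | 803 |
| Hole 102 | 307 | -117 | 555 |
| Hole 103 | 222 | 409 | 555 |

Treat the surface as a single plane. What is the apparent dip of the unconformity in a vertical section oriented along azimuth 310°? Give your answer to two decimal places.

15.13°

Two edge vectors: Hole 101→Hole 102 = (700, -573, -248), Hole 101→Hole 103 = (615, -47, -248).
Normal n = (Hole 101→Hole 102) × (Hole 101→Hole 103) = (130448, 21080, 319495).
So ∂z/∂x = −n_x/n_z = −0.40829 and ∂z/∂y = −n_y/n_z = −0.06598.
Unit vector along 310° is (sin 310°, cos 310°) = (-0.7660, 0.6428).
Slope in that direction = a·(-0.7660) + b·(0.6428) = 0.27036.
Apparent dip = arctan|0.27036| = 15.13° (true dip is 22.5°, so apparent ≤ true as expected).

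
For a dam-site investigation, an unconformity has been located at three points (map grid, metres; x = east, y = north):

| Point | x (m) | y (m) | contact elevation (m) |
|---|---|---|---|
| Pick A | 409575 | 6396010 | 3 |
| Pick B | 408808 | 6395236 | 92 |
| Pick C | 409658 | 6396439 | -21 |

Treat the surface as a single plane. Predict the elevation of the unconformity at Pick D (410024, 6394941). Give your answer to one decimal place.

14.2 m

Two edge vectors: Pick A→Pick B = (-767, -774, 89), Pick A→Pick C = (83, 429, -24).
Normal n = (Pick A→Pick B) × (Pick A→Pick C) = (-19605, -11021, -264801).
So ∂z/∂x = −n_x/n_z = −0.074036729 and ∂z/∂y = −n_y/n_z = −0.041619933.
Intercept c from Pick A: 3 + 30323.59 + 266201.51 = 296528.10.
At (410024, 6394941): z = −30356.8 − 266157.0 + 296528.10 = 14.2 m.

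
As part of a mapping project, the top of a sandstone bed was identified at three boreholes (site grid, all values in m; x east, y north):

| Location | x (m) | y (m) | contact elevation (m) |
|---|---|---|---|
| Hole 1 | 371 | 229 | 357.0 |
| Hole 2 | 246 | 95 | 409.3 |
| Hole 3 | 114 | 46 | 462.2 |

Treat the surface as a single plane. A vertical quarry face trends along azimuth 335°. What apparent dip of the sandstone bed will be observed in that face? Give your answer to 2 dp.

8.12°

Let the plane be z = a·x + b·y + c.
Hole 2−Hole 1: −125a − 134b = 52.3;  Hole 3−Hole 1: −257a − 183b = 105.2.
Solving gives a = −0.39141, b = −0.02518.
Unit vector along 335° is (sin 335°, cos 335°) = (-0.4226, 0.9063).
Slope in that direction = a·(-0.4226) + b·(0.9063) = 0.14260.
Apparent dip = arctan|0.14260| = 8.12° (true dip is 21.4°, so apparent ≤ true as expected).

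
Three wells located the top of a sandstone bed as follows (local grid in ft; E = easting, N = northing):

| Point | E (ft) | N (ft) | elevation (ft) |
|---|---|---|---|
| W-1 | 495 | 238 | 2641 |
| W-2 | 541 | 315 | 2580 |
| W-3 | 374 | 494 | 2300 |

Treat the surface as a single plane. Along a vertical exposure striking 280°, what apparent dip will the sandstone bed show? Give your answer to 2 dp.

34.48°

Two edge vectors: W-1→W-2 = (46, 77, -61), W-1→W-3 = (-121, 256, -341).
Normal n = (W-1→W-2) × (W-1→W-3) = (-10641, 23067, 21093).
So ∂z/∂E = −n_x/n_z = 0.50448 and ∂z/∂N = −n_y/n_z = −1.09359.
Unit vector along 280° is (sin 280°, cos 280°) = (-0.9848, 0.1736).
Slope in that direction = a·(-0.9848) + b·(0.1736) = −0.68672.
Apparent dip = arctan|0.68672| = 34.48° (true dip is 50.3°, so apparent ≤ true as expected).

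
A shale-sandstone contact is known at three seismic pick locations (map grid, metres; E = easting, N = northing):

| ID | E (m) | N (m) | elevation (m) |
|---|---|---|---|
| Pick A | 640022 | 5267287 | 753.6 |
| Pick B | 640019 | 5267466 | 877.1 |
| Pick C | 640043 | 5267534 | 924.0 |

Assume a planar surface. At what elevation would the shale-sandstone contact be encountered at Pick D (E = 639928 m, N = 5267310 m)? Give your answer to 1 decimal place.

Let the plane be z = a·E + b·N + c.
Pick B−Pick A: −3a + 179b = 123.5;  Pick C−Pick A: 21a + 247b = 170.4.
Solving gives a = −0.000644444, b = 0.689933333.
Then c = 753.6 − a·640022 − b·5267287 = −3632910.82.
At (639928, 5267310): z = −412.4 + 3634092.7 − 3632910.82 = 769.5 m.

769.5 m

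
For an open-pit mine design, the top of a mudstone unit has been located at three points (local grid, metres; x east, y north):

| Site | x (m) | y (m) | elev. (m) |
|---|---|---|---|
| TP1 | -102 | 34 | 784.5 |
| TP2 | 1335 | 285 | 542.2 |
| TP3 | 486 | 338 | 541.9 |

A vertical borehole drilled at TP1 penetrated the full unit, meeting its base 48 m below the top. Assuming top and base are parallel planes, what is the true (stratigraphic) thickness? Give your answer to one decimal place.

39.1 m

Let the plane be z = a·x + b·y + c.
TP2−TP1: 1437a + 251b = −242.3;  TP3−TP1: 588a + 304b = −242.6.
Solving gives a = −0.04414, b = −0.71266.
|∇z| = √(a²+b²) = 0.71402, so dip δ = arctan(0.71402) = 35.53°.
True thickness = vertical thickness × cos δ = 48 × cos 35.53° = 39.1 m.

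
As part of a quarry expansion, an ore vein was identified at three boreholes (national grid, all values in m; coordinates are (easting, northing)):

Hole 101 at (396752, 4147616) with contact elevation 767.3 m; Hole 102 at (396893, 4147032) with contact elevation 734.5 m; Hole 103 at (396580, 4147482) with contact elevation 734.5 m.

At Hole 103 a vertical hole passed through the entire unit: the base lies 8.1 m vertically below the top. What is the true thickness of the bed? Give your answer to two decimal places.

Let the plane be z = a·E + b·N + c.
Hole 102−Hole 101: 141a − 584b = −32.8;  Hole 103−Hole 101: −172a − 134b = −32.8.
Solving gives a = 0.12368, b = 0.08603.
|∇z| = √(a²+b²) = 0.15065, so dip δ = arctan(0.15065) = 8.57°.
True thickness = vertical thickness × cos δ = 8.1 × cos 8.57° = 8.01 m.

8.01 m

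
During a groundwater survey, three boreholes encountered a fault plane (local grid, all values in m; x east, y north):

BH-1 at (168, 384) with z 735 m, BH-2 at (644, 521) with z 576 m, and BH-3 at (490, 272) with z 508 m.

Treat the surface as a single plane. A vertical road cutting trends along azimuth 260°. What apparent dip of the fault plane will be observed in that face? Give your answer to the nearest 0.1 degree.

21.5°

Let the plane be z = a·x + b·y + c.
BH-2−BH-1: 476a + 137b = −159;  BH-3−BH-1: 322a − 112b = −227.
Solving gives a = −0.50199, b = 0.58356.
Unit vector along 260° is (sin 260°, cos 260°) = (-0.9848, -0.1736).
Slope in that direction = a·(-0.9848) + b·(-0.1736) = 0.39303.
Apparent dip = arctan|0.39303| = 21.5° (true dip is 37.6°, so apparent ≤ true as expected).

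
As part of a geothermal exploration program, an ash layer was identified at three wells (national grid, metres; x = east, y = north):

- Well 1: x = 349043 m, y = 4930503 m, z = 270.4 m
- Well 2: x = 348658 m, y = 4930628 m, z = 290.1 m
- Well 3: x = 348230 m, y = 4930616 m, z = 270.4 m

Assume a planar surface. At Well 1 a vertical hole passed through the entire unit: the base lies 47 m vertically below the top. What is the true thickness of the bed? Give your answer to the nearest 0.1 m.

45.3 m

Two edge vectors: Well 1→Well 2 = (-385, 125, 19.7), Well 1→Well 3 = (-813, 113, 0).
Normal n = (Well 1→Well 2) × (Well 1→Well 3) = (-2226.1, -16016.1, 58120).
So ∂z/∂x = −n_x/n_z = 0.03830 and ∂z/∂y = −n_y/n_z = 0.27557.
|∇z| = √(a²+b²) = 0.27822, so dip δ = arctan(0.27822) = 15.55°.
True thickness = vertical thickness × cos δ = 47 × cos 15.55° = 45.3 m.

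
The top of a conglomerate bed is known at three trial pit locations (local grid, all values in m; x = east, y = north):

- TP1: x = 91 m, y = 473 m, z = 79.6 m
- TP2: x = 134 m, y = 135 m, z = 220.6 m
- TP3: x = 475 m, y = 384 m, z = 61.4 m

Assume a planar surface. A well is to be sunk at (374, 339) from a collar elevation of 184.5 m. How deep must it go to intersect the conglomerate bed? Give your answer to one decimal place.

88.5 m

Two edge vectors: TP1→TP2 = (43, -338, 141), TP1→TP3 = (384, -89, -18.2).
Normal n = (TP1→TP2) × (TP1→TP3) = (18700.6, 54926.6, 125965).
So ∂z/∂x = −n_x/n_z = −0.14846 and ∂z/∂y = −n_y/n_z = −0.43605.
Intercept c from TP1: 79.6 + 13.51 + 206.25 = 299.36.
At (374, 339): z_contact = −55.52 − 147.82 + 299.36 = 96.02 m.
Depth below ground = 184.5 − 96.02 = 88.5 m.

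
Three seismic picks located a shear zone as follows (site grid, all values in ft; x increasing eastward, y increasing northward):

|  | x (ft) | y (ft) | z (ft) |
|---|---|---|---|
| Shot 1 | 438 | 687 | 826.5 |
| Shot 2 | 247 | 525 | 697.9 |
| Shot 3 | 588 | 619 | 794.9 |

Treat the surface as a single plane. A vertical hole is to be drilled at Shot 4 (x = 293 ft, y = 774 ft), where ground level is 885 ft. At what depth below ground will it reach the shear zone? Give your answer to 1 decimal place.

13.5 ft

Let the plane be z = a·x + b·y + c.
Shot 2−Shot 1: −191a − 162b = −128.6;  Shot 3−Shot 1: 150a − 68b = −31.6.
Solving gives a = 0.09723, b = 0.67919.
Then c = 826.5 − a·438 − b·687 = 317.31.
At (293, 774): z_contact = 28.49 + 525.69 + 317.31 = 871.49 ft.
Depth below ground = 885 − 871.49 = 13.5 ft.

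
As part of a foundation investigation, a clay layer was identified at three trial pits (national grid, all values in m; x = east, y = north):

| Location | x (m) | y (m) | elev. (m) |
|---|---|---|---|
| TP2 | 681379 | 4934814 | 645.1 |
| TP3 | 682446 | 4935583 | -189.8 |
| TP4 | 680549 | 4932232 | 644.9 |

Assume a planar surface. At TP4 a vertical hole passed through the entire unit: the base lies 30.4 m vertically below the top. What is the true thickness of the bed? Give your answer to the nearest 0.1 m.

20.8 m

Two edge vectors: TP2→TP3 = (1067, 769, -834.9), TP2→TP4 = (-830, -2582, -0.2).
Normal n = (TP2→TP3) × (TP2→TP4) = (-2155865.6, 693180.4, -2116724).
So ∂z/∂x = −n_x/n_z = −1.01849 and ∂z/∂y = −n_y/n_z = 0.32748.
|∇z| = √(a²+b²) = 1.06984, so dip δ = arctan(1.06984) = 46.93°.
True thickness = vertical thickness × cos δ = 30.4 × cos 46.93° = 20.8 m.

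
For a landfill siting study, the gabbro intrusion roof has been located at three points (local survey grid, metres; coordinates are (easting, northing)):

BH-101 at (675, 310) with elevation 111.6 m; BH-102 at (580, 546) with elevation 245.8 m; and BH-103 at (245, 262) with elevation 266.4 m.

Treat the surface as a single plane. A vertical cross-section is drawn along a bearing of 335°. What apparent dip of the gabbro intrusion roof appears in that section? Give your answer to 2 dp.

Let the plane be z = a·E + b·N + c.
BH-102−BH-101: −95a + 236b = 134.2;  BH-103−BH-101: −430a − 48b = 154.8.
Solving gives a = −0.40527, b = 0.40551.
Unit vector along 335° is (sin 335°, cos 335°) = (-0.4226, 0.9063).
Slope in that direction = a·(-0.4226) + b·(0.9063) = 0.53879.
Apparent dip = arctan|0.53879| = 28.32° (true dip is 29.8°, so apparent ≤ true as expected).

28.32°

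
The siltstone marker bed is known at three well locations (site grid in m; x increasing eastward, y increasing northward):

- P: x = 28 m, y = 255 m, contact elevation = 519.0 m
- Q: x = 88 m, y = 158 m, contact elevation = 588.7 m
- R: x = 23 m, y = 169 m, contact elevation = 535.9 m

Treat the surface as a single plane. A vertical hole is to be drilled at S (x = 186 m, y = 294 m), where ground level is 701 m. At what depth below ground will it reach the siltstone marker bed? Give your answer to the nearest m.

Two edge vectors: P→Q = (60, -97, 69.7), P→R = (-5, -86, 16.9).
Normal n = (P→Q) × (P→R) = (4354.9, -1362.5, -5645).
So ∂z/∂x = −n_x/n_z = 0.77146 and ∂z/∂y = −n_y/n_z = −0.24136.
Intercept c from P: 519 − 21.60 + 61.55 = 558.95.
At (186, 294): z_contact = 143.5 − 71.0 + 558.95 = 631.5 m.
Depth below ground = 701 − 631.5 = 70 m.

70 m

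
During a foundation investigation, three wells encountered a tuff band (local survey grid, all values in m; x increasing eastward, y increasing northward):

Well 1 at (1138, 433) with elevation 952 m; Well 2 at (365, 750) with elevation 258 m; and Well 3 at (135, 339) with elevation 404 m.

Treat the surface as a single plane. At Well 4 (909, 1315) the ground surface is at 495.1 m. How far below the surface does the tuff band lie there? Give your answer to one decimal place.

298.4 m

Let the plane be z = a·x + b·y + c.
Well 2−Well 1: −773a + 317b = −694;  Well 3−Well 1: −1003a − 94b = −548.
Solving gives a = 0.611736, b = −0.697565.
Then c = 952 − a·1138 − b·433 = 557.89.
At (909, 1315): z_contact = 556.07 − 917.30 + 557.89 = 196.66 m.
Depth below ground = 495.1 − 196.66 = 298.4 m.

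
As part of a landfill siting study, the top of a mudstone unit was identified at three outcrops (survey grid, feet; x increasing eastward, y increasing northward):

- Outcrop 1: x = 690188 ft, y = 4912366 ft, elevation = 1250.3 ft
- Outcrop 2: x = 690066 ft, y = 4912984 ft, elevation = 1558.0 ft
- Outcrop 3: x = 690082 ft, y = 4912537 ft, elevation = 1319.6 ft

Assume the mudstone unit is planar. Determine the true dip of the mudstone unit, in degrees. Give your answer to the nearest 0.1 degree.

30.3°

Let the plane be z = a·x + b·y + c.
Outcrop 2−Outcrop 1: −122a + 618b = 307.7;  Outcrop 3−Outcrop 1: −106a + 171b = 69.3.
Solving gives a = 0.21926, b = 0.54118.
Gradient magnitude |∇z| = √(a² + b²) = √(0.04808 + 0.29288) = 0.58391.
True dip = arctan(0.58391) = 30.3°, dipping toward SSW (azimuth ≈ 202°).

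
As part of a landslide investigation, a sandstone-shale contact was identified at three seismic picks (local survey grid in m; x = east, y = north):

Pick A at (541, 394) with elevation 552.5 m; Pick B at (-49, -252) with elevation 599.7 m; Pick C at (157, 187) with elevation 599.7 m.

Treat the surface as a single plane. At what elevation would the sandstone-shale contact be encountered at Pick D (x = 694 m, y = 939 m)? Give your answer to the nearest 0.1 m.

Let the plane be z = a·x + b·y + c.
Pick B−Pick A: −590a − 646b = 47.2;  Pick C−Pick A: −384a − 207b = 47.2.
Solving gives a = −0.16454, b = 0.07721.
Then c = 552.5 − a·541 − b·394 = 611.09.
At (694, 939): z = −114.2 + 72.5 + 611.09 = 569.4 m.

569.4 m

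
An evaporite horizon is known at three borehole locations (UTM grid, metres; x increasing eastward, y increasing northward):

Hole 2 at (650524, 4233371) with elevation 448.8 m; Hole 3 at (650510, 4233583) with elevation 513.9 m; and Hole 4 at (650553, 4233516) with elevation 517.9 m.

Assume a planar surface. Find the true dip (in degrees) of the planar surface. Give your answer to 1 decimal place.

Two edge vectors: Hole 2→Hole 3 = (-14, 212, 65.1), Hole 2→Hole 4 = (29, 145, 69.1).
Normal n = (Hole 2→Hole 3) × (Hole 2→Hole 4) = (5209.7, 2855.3, -8178).
So ∂z/∂x = −n_x/n_z = 0.63704 and ∂z/∂y = −n_y/n_z = 0.34914.
Gradient magnitude |∇z| = √(a² + b²) = √(0.40582 + 0.12190) = 0.72644.
True dip = arctan(0.72644) = 36.0°, dipping toward WSW (azimuth ≈ 241°).

36.0°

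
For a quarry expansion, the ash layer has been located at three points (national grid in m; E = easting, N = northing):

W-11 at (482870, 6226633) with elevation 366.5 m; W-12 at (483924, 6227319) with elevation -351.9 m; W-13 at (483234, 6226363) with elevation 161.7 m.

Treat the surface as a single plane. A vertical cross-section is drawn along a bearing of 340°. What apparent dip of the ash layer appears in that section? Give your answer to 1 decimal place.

7.6°

Let the plane be z = a·E + b·N + c.
W-12−W-11: 1054a + 686b = −718.4;  W-13−W-11: 364a − 270b = −204.8.
Solving gives a = −0.62600, b = −0.08542.
Unit vector along 340° is (sin 340°, cos 340°) = (-0.3420, 0.9397).
Slope in that direction = a·(-0.3420) + b·(0.9397) = 0.13384.
Apparent dip = arctan|0.13384| = 7.6° (true dip is 32.3°, so apparent ≤ true as expected).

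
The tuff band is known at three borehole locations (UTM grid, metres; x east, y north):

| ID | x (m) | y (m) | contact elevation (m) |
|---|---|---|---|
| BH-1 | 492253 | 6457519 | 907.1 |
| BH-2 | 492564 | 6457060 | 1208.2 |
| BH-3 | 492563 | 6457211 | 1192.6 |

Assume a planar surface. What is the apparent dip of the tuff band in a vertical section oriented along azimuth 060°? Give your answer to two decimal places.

33.60°

Let the plane be z = a·x + b·y + c.
BH-2−BH-1: 311a − 459b = 301.1;  BH-3−BH-1: 310a − 308b = 285.5.
Solving gives a = 0.82374, b = −0.09786.
Unit vector along 060° is (sin 60°, cos 60°) = (0.8660, 0.5000).
Slope in that direction = a·(0.8660) + b·(0.5000) = 0.66445.
Apparent dip = arctan|0.66445| = 33.60° (true dip is 39.7°, so apparent ≤ true as expected).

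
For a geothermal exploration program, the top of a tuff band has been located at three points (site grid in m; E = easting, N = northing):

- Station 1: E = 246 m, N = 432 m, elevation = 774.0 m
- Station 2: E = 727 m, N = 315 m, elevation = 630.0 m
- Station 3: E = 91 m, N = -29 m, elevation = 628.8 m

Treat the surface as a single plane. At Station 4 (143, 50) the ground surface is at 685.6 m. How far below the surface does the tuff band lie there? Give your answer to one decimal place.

37.2 m

Let the plane be z = a·E + b·N + c.
Station 2−Station 1: 481a − 117b = −144;  Station 3−Station 1: −155a − 461b = −145.2.
Solving gives a = −0.20592, b = 0.38420.
Then c = 774 − a·246 − b·432 = 658.68.
At (143, 50): z_contact = −29.45 + 19.21 + 658.68 = 648.44 m.
Depth below ground = 685.6 − 648.44 = 37.2 m.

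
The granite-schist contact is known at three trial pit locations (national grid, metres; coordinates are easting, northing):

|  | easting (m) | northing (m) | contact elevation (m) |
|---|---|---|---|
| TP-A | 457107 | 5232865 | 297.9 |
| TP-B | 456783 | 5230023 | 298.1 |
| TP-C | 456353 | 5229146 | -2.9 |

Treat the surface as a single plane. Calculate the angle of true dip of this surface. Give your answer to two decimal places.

Let the plane be z = a·easting + b·northing + c.
TP-B−TP-A: −324a − 2842b = 0.2;  TP-C−TP-A: −754a − 3719b = −300.8.
Solving gives a = 0.91226, b = −0.10407.
Gradient magnitude |∇z| = √(a² + b²) = √(0.83221 + 0.01083) = 0.91817.
True dip = arctan(0.91817) = 42.56°, dipping toward W (azimuth ≈ 277°).

42.56°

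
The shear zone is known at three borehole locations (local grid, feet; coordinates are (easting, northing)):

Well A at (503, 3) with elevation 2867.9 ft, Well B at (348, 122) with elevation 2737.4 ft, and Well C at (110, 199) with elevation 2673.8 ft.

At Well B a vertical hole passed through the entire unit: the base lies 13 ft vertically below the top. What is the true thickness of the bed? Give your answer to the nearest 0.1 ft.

Two edge vectors: Well A→Well B = (-155, 119, -130.5), Well A→Well C = (-393, 196, -194.1).
Normal n = (Well A→Well B) × (Well A→Well C) = (2480.1, 21201, 16387).
So ∂z/∂E = −n_x/n_z = −0.15135 and ∂z/∂N = −n_y/n_z = −1.29377.
|∇z| = √(a²+b²) = 1.30259, so dip δ = arctan(1.30259) = 52.49°.
True thickness = vertical thickness × cos δ = 13 × cos 52.49° = 7.9 ft.

7.9 ft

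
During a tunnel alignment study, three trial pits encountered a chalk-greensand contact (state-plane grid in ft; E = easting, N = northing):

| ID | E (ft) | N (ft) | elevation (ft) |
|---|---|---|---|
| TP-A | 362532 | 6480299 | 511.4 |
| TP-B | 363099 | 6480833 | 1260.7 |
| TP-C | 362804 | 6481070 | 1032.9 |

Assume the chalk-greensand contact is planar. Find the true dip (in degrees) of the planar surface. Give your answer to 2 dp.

47.00°

Let the plane be z = a·E + b·N + c.
TP-B−TP-A: 567a + 534b = 749.3;  TP-C−TP-A: 272a + 771b = 521.5.
Solving gives a = 1.02508, b = 0.31476.
Gradient magnitude |∇z| = √(a² + b²) = √(1.05078 + 0.09907) = 1.07231.
True dip = arctan(1.07231) = 47.00°, dipping toward WSW (azimuth ≈ 253°).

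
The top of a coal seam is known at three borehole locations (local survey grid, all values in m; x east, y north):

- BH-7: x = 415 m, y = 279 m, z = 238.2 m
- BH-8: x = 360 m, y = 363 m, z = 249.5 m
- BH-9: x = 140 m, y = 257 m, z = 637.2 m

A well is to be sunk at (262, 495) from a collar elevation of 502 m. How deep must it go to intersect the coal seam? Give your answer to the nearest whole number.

219 m

Let the plane be z = a·x + b·y + c.
BH-8−BH-7: −55a + 84b = 11.3;  BH-9−BH-7: −275a − 22b = 399.
Solving gives a = −1.38892, b = −0.77489.
Then c = 238.2 − a·415 − b·279 = 1030.79.
At (262, 495): z_contact = −363.9 − 383.6 + 1030.79 = 283.3 m.
Depth below ground = 502 − 283.3 = 219 m.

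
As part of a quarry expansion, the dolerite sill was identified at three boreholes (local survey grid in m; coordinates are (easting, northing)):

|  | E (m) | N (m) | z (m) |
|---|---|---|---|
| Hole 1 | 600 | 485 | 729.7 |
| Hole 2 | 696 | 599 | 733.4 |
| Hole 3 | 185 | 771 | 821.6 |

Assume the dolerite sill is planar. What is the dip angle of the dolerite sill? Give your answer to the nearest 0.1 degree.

10.6°

Two edge vectors: Hole 1→Hole 2 = (96, 114, 3.7), Hole 1→Hole 3 = (-415, 286, 91.9).
Normal n = (Hole 1→Hole 2) × (Hole 1→Hole 3) = (9418.4, -10357.9, 74766).
So ∂z/∂E = −n_x/n_z = −0.12597 and ∂z/∂N = −n_y/n_z = 0.13854.
Gradient magnitude |∇z| = √(a² + b²) = √(0.01587 + 0.01919) = 0.18725.
True dip = arctan(0.18725) = 10.6°, dipping toward SE (azimuth ≈ 138°).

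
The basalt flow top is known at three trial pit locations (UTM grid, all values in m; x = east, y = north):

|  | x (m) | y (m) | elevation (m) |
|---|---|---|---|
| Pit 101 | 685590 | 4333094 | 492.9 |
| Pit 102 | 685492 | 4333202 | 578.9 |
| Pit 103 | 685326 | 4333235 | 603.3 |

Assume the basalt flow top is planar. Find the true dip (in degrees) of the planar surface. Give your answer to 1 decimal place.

39.0°

Two edge vectors: Pit 101→Pit 102 = (-98, 108, 86), Pit 101→Pit 103 = (-264, 141, 110.4).
Normal n = (Pit 101→Pit 102) × (Pit 101→Pit 103) = (-202.8, -11884.8, 14694).
So ∂z/∂x = −n_x/n_z = 0.01380 and ∂z/∂y = −n_y/n_z = 0.80882.
Gradient magnitude |∇z| = √(a² + b²) = √(0.00019 + 0.65419) = 0.80894.
True dip = arctan(0.80894) = 39.0°, dipping toward S (azimuth ≈ 181°).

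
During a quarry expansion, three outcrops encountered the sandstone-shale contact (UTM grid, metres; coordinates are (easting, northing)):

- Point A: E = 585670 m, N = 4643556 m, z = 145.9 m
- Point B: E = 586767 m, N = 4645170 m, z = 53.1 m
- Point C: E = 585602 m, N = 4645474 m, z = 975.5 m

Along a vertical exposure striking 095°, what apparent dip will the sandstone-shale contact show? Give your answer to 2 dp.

Let the plane be z = a·E + b·N + c.
Point B−Point A: 1097a + 1614b = −92.8;  Point C−Point A: −68a + 1918b = 829.6.
Solving gives a = −0.68523, b = 0.40824.
Unit vector along 095° is (sin 95°, cos 95°) = (0.9962, -0.0872).
Slope in that direction = a·(0.9962) + b·(-0.0872) = −0.71820.
Apparent dip = arctan|0.71820| = 35.69° (true dip is 38.6°, so apparent ≤ true as expected).

35.69°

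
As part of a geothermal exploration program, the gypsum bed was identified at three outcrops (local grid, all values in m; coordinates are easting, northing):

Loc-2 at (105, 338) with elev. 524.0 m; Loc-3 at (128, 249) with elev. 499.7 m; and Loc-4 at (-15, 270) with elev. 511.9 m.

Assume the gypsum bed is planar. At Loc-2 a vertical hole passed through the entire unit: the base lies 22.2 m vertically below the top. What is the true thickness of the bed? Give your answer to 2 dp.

21.46 m

Two edge vectors: Loc-2→Loc-3 = (23, -89, -24.3), Loc-2→Loc-4 = (-120, -68, -12.1).
Normal n = (Loc-2→Loc-3) × (Loc-2→Loc-4) = (-575.5, 3194.3, -12244).
So ∂z/∂easting = −n_x/n_z = −0.04700 and ∂z/∂northing = −n_y/n_z = 0.26089.
|∇z| = √(a²+b²) = 0.26509, so dip δ = arctan(0.26509) = 14.85°.
True thickness = vertical thickness × cos δ = 22.2 × cos 14.85° = 21.46 m.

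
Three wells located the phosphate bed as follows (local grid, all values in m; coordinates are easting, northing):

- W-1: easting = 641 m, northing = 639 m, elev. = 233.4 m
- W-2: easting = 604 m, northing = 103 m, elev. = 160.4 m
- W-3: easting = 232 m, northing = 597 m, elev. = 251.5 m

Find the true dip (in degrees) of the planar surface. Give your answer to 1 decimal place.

Two edge vectors: W-1→W-2 = (-37, -536, -73), W-1→W-3 = (-409, -42, 18.1).
Normal n = (W-1→W-2) × (W-1→W-3) = (-12767.6, 30526.7, -217670).
So ∂z/∂easting = −n_x/n_z = −0.05866 and ∂z/∂northing = −n_y/n_z = 0.14024.
Gradient magnitude |∇z| = √(a² + b²) = √(0.00344 + 0.01967) = 0.15202.
True dip = arctan(0.15202) = 8.6°, dipping toward SSE (azimuth ≈ 157°).

8.6°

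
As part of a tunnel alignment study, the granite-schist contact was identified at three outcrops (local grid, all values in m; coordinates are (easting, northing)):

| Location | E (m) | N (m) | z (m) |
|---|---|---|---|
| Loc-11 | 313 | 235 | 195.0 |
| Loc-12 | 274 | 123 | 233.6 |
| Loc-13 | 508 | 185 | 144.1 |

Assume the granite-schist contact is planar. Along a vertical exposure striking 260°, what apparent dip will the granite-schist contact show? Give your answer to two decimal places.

19.61°

Let the plane be z = a·E + b·N + c.
Loc-12−Loc-11: −39a − 112b = 38.6;  Loc-13−Loc-11: 195a − 50b = −50.9.
Solving gives a = −0.32076, b = −0.23295.
Unit vector along 260° is (sin 260°, cos 260°) = (-0.9848, -0.1736).
Slope in that direction = a·(-0.9848) + b·(-0.1736) = 0.35634.
Apparent dip = arctan|0.35634| = 19.61° (true dip is 21.6°, so apparent ≤ true as expected).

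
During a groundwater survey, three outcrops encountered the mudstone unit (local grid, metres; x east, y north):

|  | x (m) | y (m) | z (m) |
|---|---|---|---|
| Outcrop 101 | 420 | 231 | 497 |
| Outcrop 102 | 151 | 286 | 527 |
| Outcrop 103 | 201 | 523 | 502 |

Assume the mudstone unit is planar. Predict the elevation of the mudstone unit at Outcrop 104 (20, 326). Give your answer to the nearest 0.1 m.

Two edge vectors: Outcrop 101→Outcrop 102 = (-269, 55, 30), Outcrop 101→Outcrop 103 = (-219, 292, 5).
Normal n = (Outcrop 101→Outcrop 102) × (Outcrop 101→Outcrop 103) = (-8485, -5225, -66503).
So ∂z/∂x = −n_x/n_z = −0.12759 and ∂z/∂y = −n_y/n_z = −0.07857.
Intercept c from Outcrop 101: 497 + 53.59 + 18.15 = 568.74.
At (20, 326): z = −2.6 − 25.6 + 568.74 = 540.6 m.

540.6 m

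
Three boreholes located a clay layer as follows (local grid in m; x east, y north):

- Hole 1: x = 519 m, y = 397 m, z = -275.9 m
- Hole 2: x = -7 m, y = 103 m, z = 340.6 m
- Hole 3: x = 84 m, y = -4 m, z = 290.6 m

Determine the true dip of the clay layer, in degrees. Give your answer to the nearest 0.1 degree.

Let the plane be z = a·x + b·y + c.
Hole 2−Hole 1: −526a − 294b = 616.5;  Hole 3−Hole 1: −435a − 401b = 566.5.
Solving gives a = −0.97145, b = −0.35890.
Gradient magnitude |∇z| = √(a² + b²) = √(0.94372 + 0.12881) = 1.03563.
True dip = arctan(1.03563) = 46.0°, dipping toward ENE (azimuth ≈ 070°).

46.0°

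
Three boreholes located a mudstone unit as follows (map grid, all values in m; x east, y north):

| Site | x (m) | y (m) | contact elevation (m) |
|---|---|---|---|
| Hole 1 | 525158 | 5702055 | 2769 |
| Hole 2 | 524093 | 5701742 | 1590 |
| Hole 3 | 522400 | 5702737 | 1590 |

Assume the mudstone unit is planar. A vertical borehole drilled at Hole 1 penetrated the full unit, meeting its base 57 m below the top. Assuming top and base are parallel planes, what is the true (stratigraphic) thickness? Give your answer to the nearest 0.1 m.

32.3 m

Two edge vectors: Hole 1→Hole 2 = (-1065, -313, -1179), Hole 1→Hole 3 = (-2758, 682, -1179).
Normal n = (Hole 1→Hole 2) × (Hole 1→Hole 3) = (1173105, 1996047, -1589584).
So ∂z/∂x = −n_x/n_z = 0.73799 and ∂z/∂y = −n_y/n_z = 1.25570.
|∇z| = √(a²+b²) = 1.45651, so dip δ = arctan(1.45651) = 55.53°.
True thickness = vertical thickness × cos δ = 57 × cos 55.53° = 32.3 m.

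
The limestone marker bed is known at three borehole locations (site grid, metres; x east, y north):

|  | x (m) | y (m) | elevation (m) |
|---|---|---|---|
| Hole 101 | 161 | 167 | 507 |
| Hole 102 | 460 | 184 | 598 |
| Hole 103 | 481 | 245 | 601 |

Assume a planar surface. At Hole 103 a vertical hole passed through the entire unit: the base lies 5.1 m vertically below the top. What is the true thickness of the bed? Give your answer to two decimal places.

Let the plane be z = a·x + b·y + c.
Hole 102−Hole 101: 299a + 17b = 91;  Hole 103−Hole 101: 320a + 78b = 94.
Solving gives a = 0.30757, b = −0.05671.
|∇z| = √(a²+b²) = 0.31276, so dip δ = arctan(0.31276) = 17.37°.
True thickness = vertical thickness × cos δ = 5.1 × cos 17.37° = 4.87 m.

4.87 m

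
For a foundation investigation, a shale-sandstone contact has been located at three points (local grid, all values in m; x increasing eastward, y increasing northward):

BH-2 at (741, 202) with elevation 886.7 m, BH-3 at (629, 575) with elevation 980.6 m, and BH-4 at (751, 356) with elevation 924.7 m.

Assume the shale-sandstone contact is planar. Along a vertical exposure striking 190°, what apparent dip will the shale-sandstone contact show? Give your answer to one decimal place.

Let the plane be z = a·x + b·y + c.
BH-3−BH-2: −112a + 373b = 93.9;  BH-4−BH-2: 10a + 154b = 38.
Solving gives a = −0.01366, b = 0.24764.
Unit vector along 190° is (sin 190°, cos 190°) = (-0.1736, -0.9848).
Slope in that direction = a·(-0.1736) + b·(-0.9848) = −0.24151.
Apparent dip = arctan|0.24151| = 13.6° (true dip is 13.9°, so apparent ≤ true as expected).

13.6°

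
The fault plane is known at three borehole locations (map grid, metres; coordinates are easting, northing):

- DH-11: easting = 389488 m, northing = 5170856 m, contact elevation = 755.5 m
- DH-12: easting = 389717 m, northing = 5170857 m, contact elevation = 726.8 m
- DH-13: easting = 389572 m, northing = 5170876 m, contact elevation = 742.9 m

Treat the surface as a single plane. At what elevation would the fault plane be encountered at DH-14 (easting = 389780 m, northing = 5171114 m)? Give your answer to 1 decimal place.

691.8 m

Two edge vectors: DH-11→DH-12 = (229, 1, -28.7), DH-11→DH-13 = (84, 20, -12.6).
Normal n = (DH-11→DH-12) × (DH-11→DH-13) = (561.4, 474.6, 4496).
So ∂z/∂easting = −n_x/n_z = −0.124866548 and ∂z/∂northing = −n_y/n_z = −0.105560498.
Intercept c from DH-11: 755.5 + 48634.02 + 545838.14 = 595227.66.
At (389780, 5171114): z = −48670.5 − 545865.4 + 595227.66 = 691.8 m.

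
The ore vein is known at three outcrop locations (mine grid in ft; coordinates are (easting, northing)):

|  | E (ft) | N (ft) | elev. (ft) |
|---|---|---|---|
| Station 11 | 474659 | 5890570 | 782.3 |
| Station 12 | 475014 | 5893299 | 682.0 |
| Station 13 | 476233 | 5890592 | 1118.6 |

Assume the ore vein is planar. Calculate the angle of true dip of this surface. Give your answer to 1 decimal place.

12.6°

Let the plane be z = a·E + b·N + c.
Station 12−Station 11: 355a + 2729b = −100.3;  Station 13−Station 11: 1574a + 22b = 336.3.
Solving gives a = 0.21456, b = −0.06466.
Gradient magnitude |∇z| = √(a² + b²) = √(0.04604 + 0.00418) = 0.22410.
True dip = arctan(0.22410) = 12.6°, dipping toward WNW (azimuth ≈ 287°).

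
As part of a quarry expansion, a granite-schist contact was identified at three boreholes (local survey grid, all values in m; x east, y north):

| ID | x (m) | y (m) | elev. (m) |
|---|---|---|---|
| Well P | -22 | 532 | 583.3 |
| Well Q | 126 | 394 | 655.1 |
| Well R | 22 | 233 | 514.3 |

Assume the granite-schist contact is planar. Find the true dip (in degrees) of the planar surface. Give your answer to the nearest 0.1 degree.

Two edge vectors: Well P→Well Q = (148, -138, 71.8), Well P→Well R = (44, -299, -69).
Normal n = (Well P→Well Q) × (Well P→Well R) = (30990.2, 13371.2, -38180).
So ∂z/∂x = −n_x/n_z = 0.81169 and ∂z/∂y = −n_y/n_z = 0.35021.
Gradient magnitude |∇z| = √(a² + b²) = √(0.65884 + 0.12265) = 0.88402.
True dip = arctan(0.88402) = 41.5°, dipping toward WSW (azimuth ≈ 247°).

41.5°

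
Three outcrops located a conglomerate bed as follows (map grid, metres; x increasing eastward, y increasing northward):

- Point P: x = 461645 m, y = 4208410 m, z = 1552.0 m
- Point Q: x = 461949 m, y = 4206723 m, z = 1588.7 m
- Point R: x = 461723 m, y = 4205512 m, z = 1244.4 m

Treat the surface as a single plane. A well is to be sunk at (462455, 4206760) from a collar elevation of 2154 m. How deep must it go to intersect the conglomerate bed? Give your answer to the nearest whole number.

Two edge vectors: Point P→Point Q = (304, -1687, 36.7), Point P→Point R = (78, -2898, -307.6).
Normal n = (Point P→Point Q) × (Point P→Point R) = (625277.8, 96373, -749406).
So ∂z/∂x = −n_x/n_z = 0.83436455 and ∂z/∂y = −n_y/n_z = 0.12859918.
Intercept c from Point P: 1552 − 385180.22 − 541198.09 = −924826.31.
At (462455, 4206760): z_contact = 385856.1 + 540985.9 − 924826.31 = 2015.6 m.
Depth below ground = 2154 − 2015.6 = 138 m.

138 m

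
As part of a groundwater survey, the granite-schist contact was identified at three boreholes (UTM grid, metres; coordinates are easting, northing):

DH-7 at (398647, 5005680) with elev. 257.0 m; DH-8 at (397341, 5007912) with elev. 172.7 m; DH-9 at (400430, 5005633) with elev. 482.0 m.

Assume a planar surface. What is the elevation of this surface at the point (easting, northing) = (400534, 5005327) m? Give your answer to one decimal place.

484.0 m

Two edge vectors: DH-7→DH-8 = (-1306, 2232, -84.3), DH-7→DH-9 = (1783, -47, 225).
Normal n = (DH-7→DH-8) × (DH-7→DH-9) = (498237.9, 143543.1, -3918274).
So ∂z/∂easting = −n_x/n_z = 0.127157493 and ∂z/∂northing = −n_y/n_z = 0.036634268.
Intercept c from DH-7: 257 − 50690.95 − 183379.42 = −233813.38.
At (400534, 5005327): z = 50930.9 + 183366.5 − 233813.38 = 484.0 m.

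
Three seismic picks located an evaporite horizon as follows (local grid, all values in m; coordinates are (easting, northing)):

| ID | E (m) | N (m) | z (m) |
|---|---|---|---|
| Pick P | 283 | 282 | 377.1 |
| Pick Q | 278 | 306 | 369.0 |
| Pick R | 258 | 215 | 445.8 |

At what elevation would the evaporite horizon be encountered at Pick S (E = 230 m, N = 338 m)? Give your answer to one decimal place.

407.1 m

Two edge vectors: Pick P→Pick Q = (-5, 24, -8.1), Pick P→Pick R = (-25, -67, 68.7).
Normal n = (Pick P→Pick Q) × (Pick P→Pick R) = (1106.1, 546, 935).
So ∂z/∂E = −n_x/n_z = −1.18299 and ∂z/∂N = −n_y/n_z = −0.58396.
Intercept c from Pick P: 377.1 + 334.79 + 164.68 = 876.56.
At (230, 338): z = −272.1 − 197.4 + 876.56 = 407.1 m.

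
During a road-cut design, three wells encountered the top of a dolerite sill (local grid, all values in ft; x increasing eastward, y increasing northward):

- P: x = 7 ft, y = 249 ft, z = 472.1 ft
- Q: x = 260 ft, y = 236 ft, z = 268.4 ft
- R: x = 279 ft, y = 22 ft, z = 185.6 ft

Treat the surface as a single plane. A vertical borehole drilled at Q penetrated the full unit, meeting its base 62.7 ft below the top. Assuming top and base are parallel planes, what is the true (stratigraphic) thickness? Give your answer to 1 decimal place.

47.8 ft

Two edge vectors: P→Q = (253, -13, -203.7), P→R = (272, -227, -286.5).
Normal n = (P→Q) × (P→R) = (-42515.4, 17078.1, -53895).
So ∂z/∂x = −n_x/n_z = −0.78886 and ∂z/∂y = −n_y/n_z = 0.31688.
|∇z| = √(a²+b²) = 0.85012, so dip δ = arctan(0.85012) = 40.37°.
True thickness = vertical thickness × cos δ = 62.7 × cos 40.37° = 47.8 ft.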